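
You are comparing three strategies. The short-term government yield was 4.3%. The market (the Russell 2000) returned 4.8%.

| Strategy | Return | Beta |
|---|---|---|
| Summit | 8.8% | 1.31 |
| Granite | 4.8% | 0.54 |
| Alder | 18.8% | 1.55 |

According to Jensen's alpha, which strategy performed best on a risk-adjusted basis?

Summit: α = 8.8% − [4.3% + 1.31 × (4.8% − 4.3%)] = 3.845
Granite: α = 4.8% − [4.3% + 0.54 × (4.8% − 4.3%)] = 0.230
Alder: α = 18.8% − [4.3% + 1.55 × (4.8% − 4.3%)] = 13.725
Highest: Alder (13.725).

Alder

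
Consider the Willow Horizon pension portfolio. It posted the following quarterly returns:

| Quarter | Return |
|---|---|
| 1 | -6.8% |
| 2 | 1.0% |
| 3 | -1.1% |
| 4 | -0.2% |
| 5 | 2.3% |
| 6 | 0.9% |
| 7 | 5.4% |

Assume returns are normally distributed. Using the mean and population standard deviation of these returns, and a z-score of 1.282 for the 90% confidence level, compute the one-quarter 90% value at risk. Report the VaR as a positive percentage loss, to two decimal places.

4.21

r̄ = (-6.8 + 1 − 1.1 − 0.2 + 2.3 + 0.9 + 5.4) / 7 = 1.50 / 7 = 0.2143%
Population σ = √[Σ(r − r̄)² / 7] = √[83.4286 / 7] = √11.9184 = 3.4523%
VaR = −(r̄ − z·σ) = −(0.2143 − 1.282 × 3.4523) = −(-4.2115) = 4.2115%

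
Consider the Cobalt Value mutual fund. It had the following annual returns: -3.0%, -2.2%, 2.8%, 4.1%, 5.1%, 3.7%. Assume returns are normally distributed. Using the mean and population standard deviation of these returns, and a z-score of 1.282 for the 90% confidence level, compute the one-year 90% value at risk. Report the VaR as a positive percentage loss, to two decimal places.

μ = (-3 − 2.2 + 2.8 + 4.1 + 5.1 + 3.7) / 6 = 10.50 / 6 = 1.7500%
Population σ = √[Σ(r − μ)² / 6] = √[59.8150 / 6] = √9.9692 = 3.1574%
VaR = −(μ − z·σ) = −(1.7500 − 1.282 × 3.1574) = −(-2.2978) = 2.2978%

2.30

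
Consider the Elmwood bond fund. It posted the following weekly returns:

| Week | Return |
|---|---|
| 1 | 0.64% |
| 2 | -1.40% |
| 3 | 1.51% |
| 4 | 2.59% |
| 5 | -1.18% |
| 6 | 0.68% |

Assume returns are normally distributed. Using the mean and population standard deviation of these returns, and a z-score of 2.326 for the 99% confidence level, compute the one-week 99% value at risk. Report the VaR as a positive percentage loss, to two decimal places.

2.80

Mean return r̄ = 2.840 / 6 = 0.4733%
Population σ = √[Σ(r − r̄)² / 6] = √[11.8683 / 6] = √1.9781 = 1.4064%
VaR = −(r̄ − z·σ) = −(0.4733 − 2.326 × 1.4064) = −(-2.7980) = 2.7980%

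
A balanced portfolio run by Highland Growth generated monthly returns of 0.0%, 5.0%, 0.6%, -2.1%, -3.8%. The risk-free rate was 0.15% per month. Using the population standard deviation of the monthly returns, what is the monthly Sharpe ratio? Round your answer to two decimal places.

r̄ = (0 + 5 + 0.6 − 2.1 − 3.8) / 5 = -0.0600%
Σ(r − r̄)² = (0 − (-0.0600))² + (5 − (-0.0600))² + (0.6 − (-0.0600))² + … = 44.1920
σ = √[44.1920 / 5] = 2.9729%
Sharpe = (r̄ − rf) / σ = (-0.0600 − 0.15) / 2.9729 = -0.2100 / 2.9729 = -0.0706

-0.07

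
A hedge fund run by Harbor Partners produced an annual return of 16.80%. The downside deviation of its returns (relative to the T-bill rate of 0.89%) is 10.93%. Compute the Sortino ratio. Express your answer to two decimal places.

1.46

Sortino = (Rp − Rf) / σd = (16.80% − 0.89%) / 10.93% = 15.91% / 10.93% = 1.4556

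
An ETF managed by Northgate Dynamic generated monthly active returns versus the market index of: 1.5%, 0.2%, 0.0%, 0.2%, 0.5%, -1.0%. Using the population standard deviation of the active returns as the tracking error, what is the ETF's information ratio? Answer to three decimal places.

0.317

Mean return r̄ = 1.40 / 6 = 0.2333%
Population std dev = √[3.2533 / 6] = 0.7364%
IR = r̄ / tracking error = 0.2333 / 0.7364 = 0.3168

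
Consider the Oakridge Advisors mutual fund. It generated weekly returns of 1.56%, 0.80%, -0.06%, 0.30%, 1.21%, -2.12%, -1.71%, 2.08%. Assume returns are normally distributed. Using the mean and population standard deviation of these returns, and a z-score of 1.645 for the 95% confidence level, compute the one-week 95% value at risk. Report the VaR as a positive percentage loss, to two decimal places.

Mean return r̄ = 2.060 / 8 = 0.2575%
Population σ = √[Σ(r − r̄)² / 8] = √[15.8458 / 8] = √1.9807 = 1.4074%
VaR = −(r̄ − z·σ) = −(0.2575 − 1.645 × 1.4074) = −(-2.0577) = 2.0577%

2.06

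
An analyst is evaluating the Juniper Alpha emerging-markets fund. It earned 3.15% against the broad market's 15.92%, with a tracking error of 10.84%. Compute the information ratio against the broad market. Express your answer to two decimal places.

IR = (Rp − Rb) / TE = (3.15% − 15.92%) / 10.84% = -12.77% / 10.84% = -1.1780

-1.18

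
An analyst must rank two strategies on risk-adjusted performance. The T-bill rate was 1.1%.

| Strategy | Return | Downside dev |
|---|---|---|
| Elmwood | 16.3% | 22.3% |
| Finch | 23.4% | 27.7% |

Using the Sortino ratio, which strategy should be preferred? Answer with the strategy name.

Finch

Elmwood: Sortino ratio = (16.3% − 1.1%) / 22.3% = 0.682
Finch: Sortino ratio = (23.4% − 1.1%) / 27.7% = 0.805
Highest: Finch (0.805).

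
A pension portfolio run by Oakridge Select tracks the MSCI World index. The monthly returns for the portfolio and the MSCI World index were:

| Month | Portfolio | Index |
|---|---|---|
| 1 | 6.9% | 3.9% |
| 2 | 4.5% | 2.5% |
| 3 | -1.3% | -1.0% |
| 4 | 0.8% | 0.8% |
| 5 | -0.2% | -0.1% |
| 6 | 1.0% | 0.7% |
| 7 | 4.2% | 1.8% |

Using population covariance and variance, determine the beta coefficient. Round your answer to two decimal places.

r̄p = 2.2714%,  r̄m = 1.2286%
Cov = Σ(rp − r̄p)(rm − r̄m) / 7 = 4.1208
Var(rm) = Σ(rm − r̄m)² / 7 = 2.3249
β = Cov / Var = 4.1208 / 2.3249 = 1.7725

1.77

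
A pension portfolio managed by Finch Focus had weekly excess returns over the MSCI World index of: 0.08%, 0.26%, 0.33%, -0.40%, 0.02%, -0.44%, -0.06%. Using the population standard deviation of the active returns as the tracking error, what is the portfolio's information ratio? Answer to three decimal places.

-0.109

μ = (0.08 + 0.26 + 0.33 − 0.4 + 0.02 − 0.44 − 0.06) / 7 = -0.210 / 7 = -0.0300%
Σ(r − μ)² = 0.5342; population σ = √(0.5342/7) = 0.2763%
IR = μ / tracking error = -0.0300 / 0.2763 = -0.1086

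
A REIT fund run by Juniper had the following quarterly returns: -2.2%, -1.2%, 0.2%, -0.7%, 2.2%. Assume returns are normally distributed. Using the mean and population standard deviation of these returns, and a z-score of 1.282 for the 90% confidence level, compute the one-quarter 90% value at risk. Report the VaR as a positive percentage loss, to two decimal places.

r̄ = (-2.2 − 1.2 + 0.2 − 0.7 + 2.2) / 5 = -0.3400%
Σ(r − r̄)² = 11.0720; population σ = √(11.0720/5) = 1.4881%
VaR = −(r̄ − z·σ) = −(-0.3400 − 1.282 × 1.4881) = −(-2.2477) = 2.2477%

2.25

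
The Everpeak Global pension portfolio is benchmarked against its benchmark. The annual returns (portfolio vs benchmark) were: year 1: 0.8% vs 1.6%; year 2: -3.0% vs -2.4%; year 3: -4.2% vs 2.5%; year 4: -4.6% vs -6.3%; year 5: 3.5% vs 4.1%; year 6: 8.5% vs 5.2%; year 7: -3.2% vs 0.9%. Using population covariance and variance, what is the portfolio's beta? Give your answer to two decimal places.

0.89

r̄p = -0.3143%,  r̄m = 0.8000%
Cov = Σ(rp − r̄p)(rm − r̄m) / 7 = 12.0557
Var(rm) = Σ(rm − r̄m)² / 7 = 13.4914
β = Cov / Var = 12.0557 / 13.4914 = 0.8936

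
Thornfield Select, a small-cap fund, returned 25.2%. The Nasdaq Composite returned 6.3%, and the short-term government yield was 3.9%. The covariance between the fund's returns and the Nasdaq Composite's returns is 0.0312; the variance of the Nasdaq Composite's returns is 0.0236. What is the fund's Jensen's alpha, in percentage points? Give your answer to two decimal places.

β = Cov / Var = 0.0312 / 0.0236 = 1.3220
E[R] = Rf + β(Rm − Rf) = 3.9% + 1.3220 × (6.3% − 3.9%) = 7.0728%
α = Rp − E[R] = 25.2% − 7.0728% = 18.1272

18.13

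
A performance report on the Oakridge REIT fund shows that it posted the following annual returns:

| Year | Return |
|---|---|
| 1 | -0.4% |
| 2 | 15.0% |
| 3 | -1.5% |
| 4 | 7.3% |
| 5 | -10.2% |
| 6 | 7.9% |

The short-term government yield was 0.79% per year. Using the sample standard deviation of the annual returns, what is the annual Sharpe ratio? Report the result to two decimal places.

Mean return r̄ = 18.10 / 6 = 3.0167%
Σ(r − r̄)² = (-0.4 − 3.0167)² + (15 − 3.0167)² + … = 392.5483
σ = √[392.5483 / 5] = 8.8606%
Sharpe = (r̄ − rf) / σ = (3.0167 − 0.79) / 8.8606 = 2.2267 / 8.8606 = 0.2513

0.25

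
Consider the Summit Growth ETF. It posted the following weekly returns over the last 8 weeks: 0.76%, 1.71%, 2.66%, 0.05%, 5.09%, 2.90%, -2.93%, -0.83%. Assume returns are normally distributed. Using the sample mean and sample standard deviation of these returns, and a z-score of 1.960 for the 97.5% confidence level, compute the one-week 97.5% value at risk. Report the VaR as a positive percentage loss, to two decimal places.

Mean return r̄ = 9.410 / 8 = 1.1763%
Σ(r − r̄)² = 43.1032; sample σ = √(43.1032/7) = 2.4815%
VaR = −(r̄ − z·σ) = −(1.1763 − 1.960 × 2.4815) = −(-3.6874) = 3.6874%

3.69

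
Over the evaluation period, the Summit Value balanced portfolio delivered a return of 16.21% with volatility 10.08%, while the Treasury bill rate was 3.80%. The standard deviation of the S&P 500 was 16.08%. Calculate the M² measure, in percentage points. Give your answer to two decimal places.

23.60

Sharpe = (Rp − Rf) / σp = (16.21% − 3.80%) / 10.08% = 1.2312
M² = Rf + Sharpe × σm = 3.80% + 1.2312 × 16.08% = 23.5977%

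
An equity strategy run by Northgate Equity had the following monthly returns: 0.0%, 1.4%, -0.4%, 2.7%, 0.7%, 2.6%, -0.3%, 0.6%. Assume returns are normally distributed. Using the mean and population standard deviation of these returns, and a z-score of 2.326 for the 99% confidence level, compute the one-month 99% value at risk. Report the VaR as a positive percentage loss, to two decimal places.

1.75

r̄ = (0 + 1.4 − 0.4 + 2.7 + 0.7 + 2.6 − 0.3 + 0.6) / 8 = 7.30 / 8 = 0.9125%
Σ(r − r̄)² = (0 − 0.9125)² + (1.4 − 0.9125)² + (-0.4 − 0.9125)² + … = 10.4488
population σ = √(10.4488 / 8) = √1.3061 = 1.1428%
VaR = −(r̄ − z·σ) = −(0.9125 − 2.326 × 1.1428) = −(-1.7457) = 1.7457%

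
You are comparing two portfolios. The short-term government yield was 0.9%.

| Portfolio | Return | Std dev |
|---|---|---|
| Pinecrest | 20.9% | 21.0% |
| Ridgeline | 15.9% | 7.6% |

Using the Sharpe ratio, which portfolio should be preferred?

Pinecrest: Sharpe ratio = (20.9% − 0.9%) / 21.0% = 0.952
Ridgeline: Sharpe ratio = (15.9% − 0.9%) / 7.6% = 1.974
Highest: Ridgeline (1.974).

Ridgeline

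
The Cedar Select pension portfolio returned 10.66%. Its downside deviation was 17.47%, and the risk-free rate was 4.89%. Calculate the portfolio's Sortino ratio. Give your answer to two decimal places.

0.33

Sortino = (Rp − Rf) / σd = (10.66% − 4.89%) / 17.47% = 5.77% / 17.47% = 0.3303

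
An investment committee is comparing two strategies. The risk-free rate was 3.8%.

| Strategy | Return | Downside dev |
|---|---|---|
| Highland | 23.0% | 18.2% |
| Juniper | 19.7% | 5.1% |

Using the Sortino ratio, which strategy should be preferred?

Juniper

Highland: Sortino ratio = (23.0% − 3.8%) / 18.2% = 1.055
Juniper: Sortino ratio = (19.7% − 3.8%) / 5.1% = 3.118
Highest: Juniper (3.118).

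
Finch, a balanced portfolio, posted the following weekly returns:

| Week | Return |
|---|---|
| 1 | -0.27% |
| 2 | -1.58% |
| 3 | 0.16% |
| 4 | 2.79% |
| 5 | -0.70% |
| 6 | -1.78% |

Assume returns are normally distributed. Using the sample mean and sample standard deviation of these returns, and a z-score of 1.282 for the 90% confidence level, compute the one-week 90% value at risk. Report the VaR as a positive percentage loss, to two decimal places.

2.35

μ = (-0.27 − 1.58 + 0.16 + 2.79 − 0.7 − 1.78) / 6 = -1.380 / 6 = -0.2300%
Sample std dev = √[13.7200 / 5] = 1.6565%
VaR = −(μ − z·σ) = −(-0.2300 − 1.282 × 1.6565) = −(-2.3536) = 2.3536%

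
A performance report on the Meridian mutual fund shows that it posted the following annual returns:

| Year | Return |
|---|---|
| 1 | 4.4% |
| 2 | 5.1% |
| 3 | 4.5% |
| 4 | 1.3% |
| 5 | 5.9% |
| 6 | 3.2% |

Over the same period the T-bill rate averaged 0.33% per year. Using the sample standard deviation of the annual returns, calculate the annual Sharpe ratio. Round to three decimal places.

r̄ = (4.4 + 5.1 + 4.5 + 1.3 + 5.9 + 3.2) / 6 = 4.0667%
Σ(r − r̄)² = (4.4 − 4.0667)² + (5.1 − 4.0667)² + (4.5 − 4.0667)² + … = 13.1333
σ = √[13.1333 / 5] = 1.6207%
Sharpe = (r̄ − rf) / σ = (4.0667 − 0.33) / 1.6207 = 3.7367 / 1.6207 = 2.3056

2.306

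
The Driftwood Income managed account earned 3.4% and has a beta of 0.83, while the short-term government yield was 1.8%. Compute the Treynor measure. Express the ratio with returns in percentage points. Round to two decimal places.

Treynor = (Rp − Rf) / β = (3.4% − 1.8%) / 0.83 = 1.60 / 0.83 = 1.9277

1.93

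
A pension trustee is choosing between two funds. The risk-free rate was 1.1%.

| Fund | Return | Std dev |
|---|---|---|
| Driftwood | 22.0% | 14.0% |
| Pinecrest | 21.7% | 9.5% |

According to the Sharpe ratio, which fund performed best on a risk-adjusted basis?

Pinecrest

Driftwood: Sharpe ratio = (22.0% − 1.1%) / 14.0% = 1.493
Pinecrest: Sharpe ratio = (21.7% − 1.1%) / 9.5% = 2.168
Highest: Pinecrest (2.168).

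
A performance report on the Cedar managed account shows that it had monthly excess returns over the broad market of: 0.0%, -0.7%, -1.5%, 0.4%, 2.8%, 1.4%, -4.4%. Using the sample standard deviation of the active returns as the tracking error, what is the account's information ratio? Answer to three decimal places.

μ = (0 − 0.7 − 1.5 + 0.4 + 2.8 + 1.4 − 4.4) / 7 = -2.00 / 7 = -0.2857%
Sample std dev = √[31.4886 / 6] = 2.2909%
IR = μ / tracking error = -0.2857 / 2.2909 = -0.1247

-0.125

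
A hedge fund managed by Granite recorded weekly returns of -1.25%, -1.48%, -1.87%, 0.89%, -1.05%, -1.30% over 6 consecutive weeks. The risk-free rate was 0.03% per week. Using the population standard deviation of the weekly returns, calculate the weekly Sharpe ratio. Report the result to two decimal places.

Mean return r̄ = -6.060 / 6 = -1.0100%
Σ(r − r̄)² = (-1.25 − (-1.0100))² + (-1.48 − (-1.0100))² + (-1.87 − (-1.0100))² + … = 4.7138
population σ = √(4.7138 / 6) = √0.7856 = 0.8863%
Sharpe = (r̄ − rf) / σ = (-1.0100 − 0.03) / 0.8863 = -1.0400 / 0.8863 = -1.1734

-1.17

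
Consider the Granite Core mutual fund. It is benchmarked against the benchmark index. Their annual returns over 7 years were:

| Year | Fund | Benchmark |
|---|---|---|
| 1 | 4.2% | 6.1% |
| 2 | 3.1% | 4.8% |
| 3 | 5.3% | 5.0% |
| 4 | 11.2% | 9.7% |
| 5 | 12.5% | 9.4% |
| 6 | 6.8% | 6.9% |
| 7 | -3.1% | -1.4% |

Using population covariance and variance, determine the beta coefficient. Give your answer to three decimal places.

r̄p = 5.7143%,  r̄m = 5.7857%
Cov = Σ(rp − r̄p)(rm − r̄m) / 7 = 16.1388
Var(rm) = Σ(rm − r̄m)² / 7 = 11.8498
β = Cov / Var = 16.1388 / 11.8498 = 1.3619

1.362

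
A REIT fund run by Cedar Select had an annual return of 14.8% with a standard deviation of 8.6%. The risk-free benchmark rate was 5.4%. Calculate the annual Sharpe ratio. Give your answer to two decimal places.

1.09

Sharpe = (Rp − Rf) / σp = (14.8% − 5.4%) / 8.6% = 9.40% / 8.6% = 1.0930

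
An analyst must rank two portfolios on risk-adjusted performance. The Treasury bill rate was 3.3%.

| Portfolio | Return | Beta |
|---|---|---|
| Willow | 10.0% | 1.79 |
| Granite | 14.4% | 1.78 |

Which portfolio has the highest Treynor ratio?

Granite

Willow: Treynor = (10.0% − 3.3%) / 1.79 = 3.743
Granite: Treynor = (14.4% − 3.3%) / 1.78 = 6.236
Highest: Granite (6.236).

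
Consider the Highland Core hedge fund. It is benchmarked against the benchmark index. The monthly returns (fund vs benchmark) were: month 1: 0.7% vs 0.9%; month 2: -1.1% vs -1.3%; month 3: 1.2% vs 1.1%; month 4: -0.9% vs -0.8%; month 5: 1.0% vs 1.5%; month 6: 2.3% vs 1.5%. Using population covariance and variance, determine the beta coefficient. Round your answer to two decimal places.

1.01

r̄p = 0.5333%,  r̄m = 0.4833%
Cov = Σ(rp − r̄p)(rm − r̄m) / 6 = 1.2506
Var(rm) = Σ(rm − r̄m)² / 6 = 1.2414
β = Cov / Var = 1.2506 / 1.2414 = 1.0074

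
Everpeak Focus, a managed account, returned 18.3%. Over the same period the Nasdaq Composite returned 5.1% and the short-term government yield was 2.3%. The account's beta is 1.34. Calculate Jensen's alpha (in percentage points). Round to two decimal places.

12.25

CAPM expected return = Rf + β(Rm − Rf) = 2.3% + 1.34 × (5.1% − 2.3%) = 2.3 + 1.34 × 2.80 = 6.0520%
Jensen's α = Rp − E[R] = 18.3% − 6.0520% = 12.2480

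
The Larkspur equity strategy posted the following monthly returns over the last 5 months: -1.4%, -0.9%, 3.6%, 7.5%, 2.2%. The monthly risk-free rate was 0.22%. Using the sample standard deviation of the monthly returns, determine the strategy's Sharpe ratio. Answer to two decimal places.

Mean return r̄ = 11.00 / 5 = 2.2000%
Sample std dev = √[52.6200 / 4] = 3.6270%
Sharpe = (r̄ − rf) / σ = (2.2000 − 0.22) / 3.6270 = 1.9800 / 3.6270 = 0.5459

0.55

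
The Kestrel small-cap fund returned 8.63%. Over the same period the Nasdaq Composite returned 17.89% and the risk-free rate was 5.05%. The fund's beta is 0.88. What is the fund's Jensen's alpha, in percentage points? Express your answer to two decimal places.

-7.72

CAPM expected return = Rf + β(Rm − Rf) = 5.05% + 0.88 × (17.89% − 5.05%) = 5.05 + 0.88 × 12.84 = 16.3492%
Jensen's α = Rp − E[R] = 8.63% − 16.3492% = -7.7192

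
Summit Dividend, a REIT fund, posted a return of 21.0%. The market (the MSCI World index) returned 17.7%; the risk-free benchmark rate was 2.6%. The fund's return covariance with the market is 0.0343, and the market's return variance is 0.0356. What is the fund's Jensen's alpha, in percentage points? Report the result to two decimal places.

β = Cov / Var = 0.0343 / 0.0356 = 0.9635
E[R] = Rf + β(Rm − Rf) = 2.6% + 0.9635 × (17.7% − 2.6%) = 17.1489%
α = Rp − E[R] = 21.0% − 17.1489% = 3.8511

3.85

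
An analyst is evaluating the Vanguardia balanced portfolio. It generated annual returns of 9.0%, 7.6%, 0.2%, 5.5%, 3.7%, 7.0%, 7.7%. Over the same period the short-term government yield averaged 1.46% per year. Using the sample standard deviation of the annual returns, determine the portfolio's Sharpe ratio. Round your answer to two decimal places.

1.45

r̄ = (9 + 7.6 + 0.2 + 5.5 + 3.7 + 7 + 7.7) / 7 = 40.70 / 7 = 5.8143%
Σ(r − r̄)² = 54.3886; sample σ = √(54.3886/6) = 3.0108%
Sharpe = (r̄ − rf) / σ = (5.8143 − 1.46) / 3.0108 = 4.3543 / 3.0108 = 1.4462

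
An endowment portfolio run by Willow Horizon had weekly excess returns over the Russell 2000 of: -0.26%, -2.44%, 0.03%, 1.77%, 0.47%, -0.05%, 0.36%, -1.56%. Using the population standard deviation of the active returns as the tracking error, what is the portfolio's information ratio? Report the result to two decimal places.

r̄ = (-0.26 − 2.44 + 0.03 + 1.77 + 0.47 − 0.05 + 0.36 − 1.56) / 8 = -1.680 / 8 = -0.2100%
Population std dev = √[11.5888 / 8] = 1.2036%
IR = r̄ / tracking error = -0.2100 / 1.2036 = -0.1745

-0.17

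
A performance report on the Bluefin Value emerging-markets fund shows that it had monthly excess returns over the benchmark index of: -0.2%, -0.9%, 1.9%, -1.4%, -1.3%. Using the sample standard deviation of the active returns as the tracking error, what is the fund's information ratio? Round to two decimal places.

μ = (-0.2 − 0.9 + 1.9 − 1.4 − 1.3) / 5 = -1.90 / 5 = -0.3800%
Σ(r − μ)² = (-0.2 − (-0.3800))² + (-0.9 − (-0.3800))² + … = 7.3880
σ = √[7.3880 / 4] = 1.3590%
IR = μ / tracking error = -0.3800 / 1.3590 = -0.2796

-0.28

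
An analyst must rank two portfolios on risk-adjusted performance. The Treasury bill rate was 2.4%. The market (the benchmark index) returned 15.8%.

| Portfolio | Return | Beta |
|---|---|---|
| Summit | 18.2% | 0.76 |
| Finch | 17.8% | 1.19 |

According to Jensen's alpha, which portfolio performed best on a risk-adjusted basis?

Summit: α = 18.2% − [2.4% + 0.76 × (15.8% − 2.4%)] = 5.616
Finch: α = 17.8% − [2.4% + 1.19 × (15.8% − 2.4%)] = -0.546
Highest: Summit (5.616).

Summit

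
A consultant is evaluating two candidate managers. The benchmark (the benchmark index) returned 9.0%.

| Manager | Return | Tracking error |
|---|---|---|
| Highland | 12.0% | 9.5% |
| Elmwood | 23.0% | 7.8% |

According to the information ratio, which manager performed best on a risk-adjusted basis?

Highland: IR = (12.0% − 9.0%) / 9.5% = 0.316
Elmwood: IR = (23.0% − 9.0%) / 7.8% = 1.795
Highest: Elmwood (1.795).

Elmwood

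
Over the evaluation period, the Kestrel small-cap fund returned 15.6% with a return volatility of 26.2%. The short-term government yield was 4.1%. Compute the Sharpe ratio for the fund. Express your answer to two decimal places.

Sharpe = (Rp − Rf) / σp = (15.6% − 4.1%) / 26.2% = 11.50% / 26.2% = 0.4389

0.44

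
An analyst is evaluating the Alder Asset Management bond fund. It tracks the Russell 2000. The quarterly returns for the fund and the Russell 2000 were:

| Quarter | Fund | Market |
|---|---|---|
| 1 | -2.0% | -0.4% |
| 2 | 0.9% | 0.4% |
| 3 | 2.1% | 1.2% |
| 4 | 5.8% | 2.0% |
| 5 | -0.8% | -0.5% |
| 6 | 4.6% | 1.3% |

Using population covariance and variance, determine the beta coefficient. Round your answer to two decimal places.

r̄p = 1.7667%,  r̄m = 0.6667%
Cov = Σ(rp − r̄p)(rm − r̄m) / 6 = 2.4322
Var(rm) = Σ(rm − r̄m)² / 6 = 0.8389
β = Cov / Var = 2.4322 / 0.8389 = 2.8993

2.90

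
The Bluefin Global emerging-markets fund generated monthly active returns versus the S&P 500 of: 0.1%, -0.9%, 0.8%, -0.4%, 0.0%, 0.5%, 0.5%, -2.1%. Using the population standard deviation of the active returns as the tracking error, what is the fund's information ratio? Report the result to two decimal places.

-0.21

Mean return r̄ = -1.50 / 8 = -0.1875%
Σ(r − r̄)² = 6.2488; population σ = √(6.2488/8) = 0.8838%
IR = r̄ / tracking error = -0.1875 / 0.8838 = -0.2122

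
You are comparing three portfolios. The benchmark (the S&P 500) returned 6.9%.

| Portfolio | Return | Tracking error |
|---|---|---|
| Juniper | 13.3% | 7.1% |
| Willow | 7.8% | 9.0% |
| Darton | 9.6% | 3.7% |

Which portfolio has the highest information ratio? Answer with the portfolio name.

Juniper

Juniper: IR = (13.3% − 6.9%) / 7.1% = 0.901
Willow: IR = (7.8% − 6.9%) / 9.0% = 0.100
Darton: IR = (9.6% − 6.9%) / 3.7% = 0.730
Highest: Juniper (0.901).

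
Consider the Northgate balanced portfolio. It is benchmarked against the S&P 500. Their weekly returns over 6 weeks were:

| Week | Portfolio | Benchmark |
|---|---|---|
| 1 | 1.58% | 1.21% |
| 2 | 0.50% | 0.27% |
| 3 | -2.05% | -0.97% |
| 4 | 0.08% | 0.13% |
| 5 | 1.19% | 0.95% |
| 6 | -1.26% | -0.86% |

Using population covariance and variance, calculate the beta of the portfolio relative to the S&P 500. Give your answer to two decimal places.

1.55

r̄p = 0.0067%,  r̄m = 0.1217%
Cov = Σ(rp − r̄p)(rm − r̄m) / 6 = 1.0425
Var(rm) = Σ(rm − r̄m)² / 6 = 0.6747
β = Cov / Var = 1.0425 / 0.6747 = 1.5451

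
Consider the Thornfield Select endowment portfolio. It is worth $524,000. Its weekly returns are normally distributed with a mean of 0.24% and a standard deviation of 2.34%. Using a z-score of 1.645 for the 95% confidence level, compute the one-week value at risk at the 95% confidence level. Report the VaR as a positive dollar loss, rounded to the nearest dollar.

$18,913

Return at the 95% tail: μ − z·σ = 0.24% − 1.645 × 2.34% = 0.24 − 3.8493 = -3.6093%
VaR = −(-3.6093%) × $524,000 = 3.6093% × $524,000 = $18,913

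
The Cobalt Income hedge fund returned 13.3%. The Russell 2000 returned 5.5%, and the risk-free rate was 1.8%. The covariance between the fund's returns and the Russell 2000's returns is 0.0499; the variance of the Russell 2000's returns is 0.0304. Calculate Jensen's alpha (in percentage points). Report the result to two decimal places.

5.43

β = Cov / Var = 0.0499 / 0.0304 = 1.6414
E[R] = Rf + β(Rm − Rf) = 1.8% + 1.6414 × (5.5% − 1.8%) = 7.8732%
α = Rp − E[R] = 13.3% − 7.8732% = 5.4268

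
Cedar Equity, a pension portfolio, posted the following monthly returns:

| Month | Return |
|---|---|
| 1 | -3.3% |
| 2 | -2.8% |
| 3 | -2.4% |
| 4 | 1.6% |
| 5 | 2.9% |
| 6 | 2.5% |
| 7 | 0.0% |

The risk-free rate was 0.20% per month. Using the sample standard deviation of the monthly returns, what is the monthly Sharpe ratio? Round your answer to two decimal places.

-0.16

μ = (-3.3 − 2.8 − 2.4 + 1.6 + 2.9 + 2.5 + 0) / 7 = -0.2143%
Σ(r − μ)² = (-3.3 − (-0.2143))² + (-2.8 − (-0.2143))² + (-2.4 − (-0.2143))² + … = 41.3886
σ = √[41.3886 / 6] = 2.6264%
Sharpe = (μ − rf) / σ = (-0.2143 − 0.2) / 2.6264 = -0.4143 / 2.6264 = -0.1577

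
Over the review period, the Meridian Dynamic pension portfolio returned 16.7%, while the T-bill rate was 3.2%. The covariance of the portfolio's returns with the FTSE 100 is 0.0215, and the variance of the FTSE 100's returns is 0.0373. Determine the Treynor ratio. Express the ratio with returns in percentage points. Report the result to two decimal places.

23.42

β = Cov / Var = 0.0215 / 0.0373 = 0.5764
Treynor = (Rp − Rf) / β = (16.7% − 3.2%) / 0.5764 = 13.50 / 0.5764 = 23.4212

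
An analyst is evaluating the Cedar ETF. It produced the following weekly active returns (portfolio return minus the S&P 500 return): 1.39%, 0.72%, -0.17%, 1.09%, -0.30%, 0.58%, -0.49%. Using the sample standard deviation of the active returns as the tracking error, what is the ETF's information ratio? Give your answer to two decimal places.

0.55

μ = (1.39 + 0.72 − 0.17 + 1.09 − 0.3 + 0.58 − 0.49) / 7 = 2.820 / 7 = 0.4029%
Σ(r − μ)² = 3.1979; sample σ = √(3.1979/6) = 0.7301%
IR = μ / tracking error = 0.4029 / 0.7301 = 0.5518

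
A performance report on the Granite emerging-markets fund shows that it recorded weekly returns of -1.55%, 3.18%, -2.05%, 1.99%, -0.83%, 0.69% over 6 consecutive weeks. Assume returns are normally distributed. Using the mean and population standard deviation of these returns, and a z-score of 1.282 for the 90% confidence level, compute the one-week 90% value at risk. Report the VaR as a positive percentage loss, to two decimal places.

μ = (-1.55 + 3.18 − 2.05 + 1.99 − 0.83 + 0.69) / 6 = 0.2383%
Σ(r − μ)² = 21.5017; population σ = √(21.5017/6) = 1.8930%
VaR = −(μ − z·σ) = −(0.2383 − 1.282 × 1.8930) = −(-2.1885) = 2.1885%

2.19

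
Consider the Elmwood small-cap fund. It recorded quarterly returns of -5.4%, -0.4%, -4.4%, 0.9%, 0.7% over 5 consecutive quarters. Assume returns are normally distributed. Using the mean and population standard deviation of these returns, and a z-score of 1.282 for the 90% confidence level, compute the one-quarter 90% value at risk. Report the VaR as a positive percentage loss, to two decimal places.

5.12

Mean return r̄ = -8.60 / 5 = -1.7200%
Σ(r − r̄)² = (-5.4 − (-1.7200))² + (-0.4 − (-1.7200))² + … = 35.1880
σ = √[35.1880 / 5] = 2.6528%
VaR = −(r̄ − z·σ) = −(-1.7200 − 1.282 × 2.6528) = −(-5.1209) = 5.1209%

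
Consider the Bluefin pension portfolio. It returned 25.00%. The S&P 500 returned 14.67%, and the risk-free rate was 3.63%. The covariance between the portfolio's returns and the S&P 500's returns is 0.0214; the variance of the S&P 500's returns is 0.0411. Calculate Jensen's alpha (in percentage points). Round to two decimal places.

β = Cov / Var = 0.0214 / 0.0411 = 0.5207
E[R] = Rf + β(Rm − Rf) = 3.63% + 0.5207 × (14.67% − 3.63%) = 9.3785%
α = Rp − E[R] = 25.00% − 9.3785% = 15.6215

15.62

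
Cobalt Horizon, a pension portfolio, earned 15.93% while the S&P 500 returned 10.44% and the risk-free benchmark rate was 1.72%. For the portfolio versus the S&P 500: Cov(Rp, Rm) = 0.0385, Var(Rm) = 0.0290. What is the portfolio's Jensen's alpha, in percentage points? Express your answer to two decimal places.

β = Cov / Var = 0.0385 / 0.0290 = 1.3276
E[R] = Rf + β(Rm − Rf) = 1.72% + 1.3276 × (10.44% − 1.72%) = 13.2967%
α = Rp − E[R] = 15.93% − 13.2967% = 2.6333

2.63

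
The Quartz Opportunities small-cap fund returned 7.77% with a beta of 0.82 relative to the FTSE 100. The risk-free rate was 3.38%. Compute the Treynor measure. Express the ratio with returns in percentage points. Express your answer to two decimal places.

Treynor = (Rp − Rf) / β = (7.77% − 3.38%) / 0.82 = 4.39 / 0.82 = 5.3537

5.35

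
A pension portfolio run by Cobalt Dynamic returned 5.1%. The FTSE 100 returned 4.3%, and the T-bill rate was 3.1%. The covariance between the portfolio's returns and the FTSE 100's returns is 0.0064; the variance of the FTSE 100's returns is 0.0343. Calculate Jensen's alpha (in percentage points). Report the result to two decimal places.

β = Cov / Var = 0.0064 / 0.0343 = 0.1866
E[R] = Rf + β(Rm − Rf) = 3.1% + 0.1866 × (4.3% − 3.1%) = 3.3239%
α = Rp − E[R] = 5.1% − 3.3239% = 1.7761

1.78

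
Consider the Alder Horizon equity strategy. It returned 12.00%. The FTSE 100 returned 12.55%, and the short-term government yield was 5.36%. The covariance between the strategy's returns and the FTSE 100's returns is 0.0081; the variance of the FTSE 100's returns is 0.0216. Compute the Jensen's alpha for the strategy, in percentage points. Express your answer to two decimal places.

β = Cov / Var = 0.0081 / 0.0216 = 0.3750
E[R] = Rf + β(Rm − Rf) = 5.36% + 0.3750 × (12.55% − 5.36%) = 8.0563%
α = Rp − E[R] = 12.00% − 8.0563% = 3.9437

3.94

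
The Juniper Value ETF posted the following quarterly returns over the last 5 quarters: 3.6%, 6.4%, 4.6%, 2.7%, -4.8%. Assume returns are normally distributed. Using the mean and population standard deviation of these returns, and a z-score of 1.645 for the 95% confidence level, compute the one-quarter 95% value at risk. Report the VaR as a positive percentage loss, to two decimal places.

3.84

r̄ = (3.6 + 6.4 + 4.6 + 2.7 − 4.8) / 5 = 12.50 / 5 = 2.5000%
Population σ = √[Σ(r − r̄)² / 5] = √[74.1600 / 5] = √14.8320 = 3.8512%
VaR = −(r̄ − z·σ) = −(2.5000 − 1.645 × 3.8512) = −(-3.8352) = 3.8352%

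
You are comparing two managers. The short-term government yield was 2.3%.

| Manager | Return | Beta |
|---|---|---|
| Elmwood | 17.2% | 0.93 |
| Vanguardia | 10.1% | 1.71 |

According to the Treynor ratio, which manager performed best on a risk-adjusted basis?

Elmwood

Elmwood: Treynor = (17.2% − 2.3%) / 0.93 = 16.022
Vanguardia: Treynor = (10.1% − 2.3%) / 1.71 = 4.561
Highest: Elmwood (16.022).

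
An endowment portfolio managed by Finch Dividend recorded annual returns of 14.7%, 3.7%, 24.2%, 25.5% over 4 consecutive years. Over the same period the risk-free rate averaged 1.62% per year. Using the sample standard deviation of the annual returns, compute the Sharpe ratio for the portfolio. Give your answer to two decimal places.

1.52

Mean return r̄ = 68.10 / 4 = 17.0250%
Sample std dev = √[306.2675 / 3] = 10.1039%
Sharpe = (r̄ − rf) / σ = (17.0250 − 1.62) / 10.1039 = 15.4050 / 10.1039 = 1.5247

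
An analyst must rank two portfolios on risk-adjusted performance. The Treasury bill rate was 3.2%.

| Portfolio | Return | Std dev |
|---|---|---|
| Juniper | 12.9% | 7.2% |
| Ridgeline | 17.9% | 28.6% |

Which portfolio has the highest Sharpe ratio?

Juniper

Juniper: Sharpe ratio = (12.9% − 3.2%) / 7.2% = 1.347
Ridgeline: Sharpe ratio = (17.9% − 3.2%) / 28.6% = 0.514
Highest: Juniper (1.347).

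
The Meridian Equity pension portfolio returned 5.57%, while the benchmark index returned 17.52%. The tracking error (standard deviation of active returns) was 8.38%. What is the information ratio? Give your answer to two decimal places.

-1.43

IR = (Rp − Rb) / TE = (5.57% − 17.52%) / 8.38% = -11.95% / 8.38% = -1.4260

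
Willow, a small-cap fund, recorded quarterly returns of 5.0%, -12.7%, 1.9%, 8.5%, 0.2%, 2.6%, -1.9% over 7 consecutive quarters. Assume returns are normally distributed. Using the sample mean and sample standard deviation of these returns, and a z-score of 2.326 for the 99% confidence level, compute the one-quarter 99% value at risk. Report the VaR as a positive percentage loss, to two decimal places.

15.11

r̄ = (5 − 12.7 + 1.9 + 8.5 + 0.2 + 2.6 − 1.9) / 7 = 3.60 / 7 = 0.5143%
Σ(r − r̄)² = 270.7086; sample σ = √(270.7086/6) = 6.7170%
VaR = −(r̄ − z·σ) = −(0.5143 − 2.326 × 6.7170) = −(-15.1094) = 15.1094%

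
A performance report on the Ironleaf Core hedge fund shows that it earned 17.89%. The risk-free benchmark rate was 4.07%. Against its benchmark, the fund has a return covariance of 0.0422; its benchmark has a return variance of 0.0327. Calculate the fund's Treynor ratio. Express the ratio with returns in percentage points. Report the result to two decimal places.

10.71

β = Cov / Var = 0.0422 / 0.0327 = 1.2905
Treynor = (Rp − Rf) / β = (17.89% − 4.07%) / 1.2905 = 13.82 / 1.2905 = 10.7090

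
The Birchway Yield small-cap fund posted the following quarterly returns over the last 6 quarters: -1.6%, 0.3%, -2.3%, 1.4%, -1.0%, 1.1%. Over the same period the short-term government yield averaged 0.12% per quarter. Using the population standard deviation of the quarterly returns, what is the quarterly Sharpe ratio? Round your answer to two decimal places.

μ = (-1.6 + 0.3 − 2.3 + 1.4 − 1 + 1.1) / 6 = -2.10 / 6 = -0.3500%
Population σ = √[Σ(r − μ)² / 6] = √[11.3750 / 6] = √1.8958 = 1.3769%
Sharpe = (μ − rf) / σ = (-0.3500 − 0.12) / 1.3769 = -0.4700 / 1.3769 = -0.3413

-0.34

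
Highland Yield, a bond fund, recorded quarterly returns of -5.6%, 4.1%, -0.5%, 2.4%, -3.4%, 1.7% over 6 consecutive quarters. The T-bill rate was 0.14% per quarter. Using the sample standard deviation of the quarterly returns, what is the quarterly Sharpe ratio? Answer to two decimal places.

μ = (-5.6 + 4.1 − 0.5 + 2.4 − 3.4 + 1.7) / 6 = -1.30 / 6 = -0.2167%
Sample std dev = √[68.3483 / 5] = 3.6973%
Sharpe = (μ − rf) / σ = (-0.2167 − 0.14) / 3.6973 = -0.3567 / 3.6973 = -0.0965

-0.10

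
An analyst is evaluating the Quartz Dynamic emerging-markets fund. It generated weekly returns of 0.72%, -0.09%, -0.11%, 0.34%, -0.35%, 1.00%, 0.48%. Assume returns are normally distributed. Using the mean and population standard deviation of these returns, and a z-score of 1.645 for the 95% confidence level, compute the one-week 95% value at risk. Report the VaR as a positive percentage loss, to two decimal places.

μ = (0.72 − 0.09 − 0.11 + 0.34 − 0.35 + 1 + 0.48) / 7 = 1.990 / 7 = 0.2843%
Population σ = √[Σ(r − μ)² / 7] = √[1.4414 / 7] = √0.2059 = 0.4538%
VaR = −(μ − z·σ) = −(0.2843 − 1.645 × 0.4538) = −(-0.4622) = 0.4622%

0.46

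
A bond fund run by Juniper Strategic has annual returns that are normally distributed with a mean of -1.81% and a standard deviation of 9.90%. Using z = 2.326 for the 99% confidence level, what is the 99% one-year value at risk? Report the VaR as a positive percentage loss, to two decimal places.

VaR (as % loss) = −(μ − z·σ) = −(-1.81% − 2.326 × 9.90%) = −(-24.8374%) = 24.8374%

24.84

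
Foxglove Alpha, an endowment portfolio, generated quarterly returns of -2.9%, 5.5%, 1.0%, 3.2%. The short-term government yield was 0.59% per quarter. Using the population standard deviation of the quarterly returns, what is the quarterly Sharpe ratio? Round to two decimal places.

0.36

Mean return r̄ = 6.80 / 4 = 1.7000%
Σ(r − r̄)² = (-2.9 − 1.7000)² + (5.5 − 1.7000)² + … = 38.3400
population σ = √(38.3400 / 4) = √9.5850 = 3.0960%
Sharpe = (r̄ − rf) / σ = (1.7000 − 0.59) / 3.0960 = 1.1100 / 3.0960 = 0.3585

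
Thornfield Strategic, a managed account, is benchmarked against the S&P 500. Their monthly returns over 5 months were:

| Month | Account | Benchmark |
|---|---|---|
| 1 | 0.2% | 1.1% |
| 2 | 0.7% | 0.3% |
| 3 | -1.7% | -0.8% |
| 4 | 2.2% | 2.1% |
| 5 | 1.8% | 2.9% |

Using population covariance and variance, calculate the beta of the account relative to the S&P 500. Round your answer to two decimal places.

0.95

r̄p = 0.6400%,  r̄m = 1.1200%
Cov = Σ(rp − r̄p)(rm − r̄m) / 5 = 1.6092
Var(rm) = Σ(rm − r̄m)² / 5 = 1.6976
β = Cov / Var = 1.6092 / 1.6976 = 0.9479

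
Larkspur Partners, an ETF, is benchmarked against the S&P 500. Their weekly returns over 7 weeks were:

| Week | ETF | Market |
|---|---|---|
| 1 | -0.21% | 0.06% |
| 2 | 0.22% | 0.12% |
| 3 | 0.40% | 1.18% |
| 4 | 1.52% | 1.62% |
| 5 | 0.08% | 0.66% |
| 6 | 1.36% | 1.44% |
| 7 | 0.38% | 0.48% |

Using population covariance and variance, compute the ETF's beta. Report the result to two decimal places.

0.92

r̄p = 0.5357%,  r̄m = 0.7943%
Cov = Σ(rp − r̄p)(rm − r̄m) / 7 = 0.3090
Var(rm) = Σ(rm − r̄m)² / 7 = 0.3369
β = Cov / Var = 0.3090 / 0.3369 = 0.9172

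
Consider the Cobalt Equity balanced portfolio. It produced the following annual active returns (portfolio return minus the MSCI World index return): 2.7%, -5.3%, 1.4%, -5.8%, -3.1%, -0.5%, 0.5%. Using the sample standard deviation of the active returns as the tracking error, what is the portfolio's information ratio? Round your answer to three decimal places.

r̄ = (2.7 − 5.3 + 1.4 − 5.8 − 3.1 − 0.5 + 0.5) / 7 = -1.4429%
Sample σ = √[Σ(r − r̄)² / 6] = √[66.5171 / 6] = √11.0862 = 3.3296%
IR = r̄ / tracking error = -1.4429 / 3.3296 = -0.4334

-0.433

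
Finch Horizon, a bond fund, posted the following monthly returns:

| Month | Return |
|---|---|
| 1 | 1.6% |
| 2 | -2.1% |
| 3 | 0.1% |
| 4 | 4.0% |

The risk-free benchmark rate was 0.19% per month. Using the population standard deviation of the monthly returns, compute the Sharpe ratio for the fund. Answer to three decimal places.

0.320

μ = (1.6 − 2.1 + 0.1 + 4) / 4 = 0.9000%
Σ(r − μ)² = (1.6 − 0.9000)² + (-2.1 − 0.9000)² + … = 19.7400
population σ = √(19.7400 / 4) = √4.9350 = 2.2215%
Sharpe = (μ − rf) / σ = (0.9000 − 0.19) / 2.2215 = 0.7100 / 2.2215 = 0.3196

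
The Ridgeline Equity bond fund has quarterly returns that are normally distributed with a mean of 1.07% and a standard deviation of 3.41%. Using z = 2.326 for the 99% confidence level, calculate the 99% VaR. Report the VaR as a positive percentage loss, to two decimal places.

VaR (as % loss) = −(μ − z·σ) = −(1.07% − 2.326 × 3.41%) = −(-6.86166%) = 6.86166%

6.86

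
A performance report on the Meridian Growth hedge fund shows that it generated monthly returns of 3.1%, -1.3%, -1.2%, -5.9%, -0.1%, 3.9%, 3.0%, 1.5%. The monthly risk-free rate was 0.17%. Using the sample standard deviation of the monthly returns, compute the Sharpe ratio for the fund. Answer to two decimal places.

0.06

r̄ = (3.1 − 1.3 − 1.2 − 5.9 − 0.1 + 3.9 + 3 + 1.5) / 8 = 0.3750%
Sample σ = √[Σ(r − r̄)² / 7] = √[72.8950 / 7] = √10.4136 = 3.2270%
Sharpe = (r̄ − rf) / σ = (0.3750 − 0.17) / 3.2270 = 0.2050 / 3.2270 = 0.0635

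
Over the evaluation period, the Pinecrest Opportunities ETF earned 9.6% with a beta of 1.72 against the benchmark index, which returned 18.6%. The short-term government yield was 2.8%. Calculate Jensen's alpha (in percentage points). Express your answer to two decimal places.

CAPM expected return = Rf + β(Rm − Rf) = 2.8% + 1.72 × (18.6% − 2.8%) = 2.8 + 1.72 × 15.80 = 29.9760%
Jensen's α = Rp − E[R] = 9.6% − 29.9760% = -20.3760

-20.38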